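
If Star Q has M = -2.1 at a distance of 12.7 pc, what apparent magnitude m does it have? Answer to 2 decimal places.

-1.58

m = M + 5 log₁₀(d/10 pc) = -2.1 + 5 log₁₀(12.7/10)
  = -2.1 + 5 × 0.104 = -2.1 + 0.52 = -1.58.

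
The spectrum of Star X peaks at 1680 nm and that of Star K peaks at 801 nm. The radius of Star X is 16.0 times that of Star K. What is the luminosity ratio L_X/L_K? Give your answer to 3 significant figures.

13.2

Wien's law gives T ∝ 1/λ_max, so T_X/T_K = λ_K/λ_X = 801/1680 = 0.4768.
Then L ∝ R²T⁴ gives L_X/L_K = (16.0)² × (0.4768)⁴ = 256.0 × 0.05168 = 13.23.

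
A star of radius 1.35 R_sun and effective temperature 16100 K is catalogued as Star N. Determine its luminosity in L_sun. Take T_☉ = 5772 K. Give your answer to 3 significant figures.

110 L_sun

L/L_☉ = (R/R_☉)² (T/T_☉)⁴ = (1.35)² × (16100/5772)⁴
       = 1.823 × (2.789)⁴ = 1.823 × 60.53 = 110.3.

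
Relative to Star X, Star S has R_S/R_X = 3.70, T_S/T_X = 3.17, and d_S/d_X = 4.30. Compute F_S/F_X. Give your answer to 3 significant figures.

74.8

L_S/L_X = (R_S/R_X)²(T_S/T_X)⁴ = (3.70)² × (3.17)⁴ = 1382.
F_S/F_X = (L_S/L_X)/(d_S/d_X)² = 1382 / (4.30)² = 74.77.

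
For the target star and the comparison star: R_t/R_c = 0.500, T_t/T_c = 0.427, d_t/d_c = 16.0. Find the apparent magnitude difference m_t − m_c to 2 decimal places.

L_t/L_c = (0.500)²(0.427)⁴ = 0.008311.
F_t/F_c = (L_t/L_c)/(d_t/d_c)² = 0.008311/256.0 = 3.246×10^-5.
m_t − m_c = −2.5 log₁₀(3.246×10^-5) = 11.22.

11.22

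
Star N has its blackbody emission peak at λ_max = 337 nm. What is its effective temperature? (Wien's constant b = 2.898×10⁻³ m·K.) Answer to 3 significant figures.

T = b/λ_max = 2.898×10⁻³ / (337×10⁻⁹) = 8599 K.

8.60×10^3 K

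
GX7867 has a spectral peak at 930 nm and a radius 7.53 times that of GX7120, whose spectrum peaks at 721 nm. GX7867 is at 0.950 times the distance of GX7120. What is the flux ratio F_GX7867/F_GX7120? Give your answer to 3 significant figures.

Wien's law: T_GX7867/T_GX7120 = λ_GX7120/λ_GX7867 = 721/930 = 0.7753.
L_GX7867/L_GX7120 = (R_GX7867/R_GX7120)²(T_GX7867/T_GX7120)⁴ = (7.53)²(0.7753)⁴ = 20.48.
F_GX7867/F_GX7120 = (L_GX7867/L_GX7120)/(d_GX7867/d_GX7120)² = 20.48/(0.950)² = 22.70.

22.7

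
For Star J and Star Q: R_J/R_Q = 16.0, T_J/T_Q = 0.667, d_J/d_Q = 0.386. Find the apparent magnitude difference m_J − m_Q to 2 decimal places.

L_J/L_Q = (16.0)²(0.667)⁴ = 50.67.
F_J/F_Q = (L_J/L_Q)/(d_J/d_Q)² = 50.67/0.1490 = 340.1.
m_J − m_Q = −2.5 log₁₀(340.1) = -6.33.

-6.33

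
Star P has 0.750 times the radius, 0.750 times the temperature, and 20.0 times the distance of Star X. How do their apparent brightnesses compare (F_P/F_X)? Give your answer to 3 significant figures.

L_P/L_X = (R_P/R_X)²(T_P/T_X)⁴ = (0.750)² × (0.750)⁴ = 0.1780.
F_P/F_X = (L_P/L_X)/(d_P/d_X)² = 0.1780 / (20.0)² = 4.449×10^-4.

4.45×10^-4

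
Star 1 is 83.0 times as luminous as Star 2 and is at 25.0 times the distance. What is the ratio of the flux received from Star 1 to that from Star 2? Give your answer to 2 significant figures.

F = L/(4πd²), so F_1/F_2 = (L_1/L_2) / (d_1/d_2)²
= 83.0 / (25.0)² = 83.0 / 625.0 = 0.1328.

0.13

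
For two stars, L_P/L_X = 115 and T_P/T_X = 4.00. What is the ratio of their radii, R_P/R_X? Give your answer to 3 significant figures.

0.670

L ∝ R²T⁴ gives R ∝ √L / T², so
R_P/R_X = √(115) / (4.00)² = 10.72 / 16.00 = 0.6702.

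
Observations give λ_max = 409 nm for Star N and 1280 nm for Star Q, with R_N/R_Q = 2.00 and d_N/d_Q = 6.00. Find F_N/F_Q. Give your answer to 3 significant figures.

10.7

Wien's law: T_N/T_Q = λ_Q/λ_N = 1280/409 = 3.130.
L_N/L_Q = (R_N/R_Q)²(T_N/T_Q)⁴ = (2.00)²(3.130)⁴ = 383.7.
F_N/F_Q = (L_N/L_Q)/(d_N/d_Q)² = 383.7/(6.00)² = 10.66.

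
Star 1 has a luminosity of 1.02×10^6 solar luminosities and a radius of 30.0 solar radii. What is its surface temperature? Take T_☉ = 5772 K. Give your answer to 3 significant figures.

T/T_☉ = (L/L_☉)^(1/4) / (R/R_☉)^(1/2)
T = 5772 × (1.02×10^6)^(1/4) / √(30.0) = 5772 × 31.78 / 5.477 = 3.349×10^4 K.

3.35×10^4 K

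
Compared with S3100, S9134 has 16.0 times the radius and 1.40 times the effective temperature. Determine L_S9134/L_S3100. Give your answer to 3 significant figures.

983

From the Stefan–Boltzmann law, L ∝ R²T⁴, so
L_S9134/L_S3100 = (R_S9134/R_S3100)² (T_S9134/T_S3100)⁴ = (16.0)² × (1.40)⁴ = 256.0 × 3.842 = 983.4.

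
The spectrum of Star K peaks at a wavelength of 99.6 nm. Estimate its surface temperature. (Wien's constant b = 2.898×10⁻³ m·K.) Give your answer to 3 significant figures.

2.91×10^4 K

T = b/λ_max = 2.898×10⁻³ / (99.6×10⁻⁹) = 2.910×10^4 K.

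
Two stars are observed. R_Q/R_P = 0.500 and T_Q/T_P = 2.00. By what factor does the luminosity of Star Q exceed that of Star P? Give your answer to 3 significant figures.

4.00

From the Stefan–Boltzmann law, L ∝ R²T⁴, so
L_Q/L_P = (R_Q/R_P)² (T_Q/T_P)⁴ = (0.500)² × (2.00)⁴ = 0.2500 × 16.00 = 4.000.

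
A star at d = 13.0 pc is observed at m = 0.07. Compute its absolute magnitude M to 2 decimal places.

M = m − 5 log₁₀(d/10 pc) = 0.07 − 5 log₁₀(13.0/10)
  = 0.07 − 5 × 0.114 = 0.07 − 0.57 = -0.50.

-0.50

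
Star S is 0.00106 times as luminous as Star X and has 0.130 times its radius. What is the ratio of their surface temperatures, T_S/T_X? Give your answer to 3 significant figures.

0.500

L ∝ R²T⁴ gives T ∝ (L/R²)^(1/4), so
T_S/T_X = (0.00106 / 0.130²)^(1/4) = (0.06272)^(1/4) = 0.5004.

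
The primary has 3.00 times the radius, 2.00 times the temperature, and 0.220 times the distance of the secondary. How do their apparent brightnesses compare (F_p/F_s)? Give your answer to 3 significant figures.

L_p/L_s = (R_p/R_s)²(T_p/T_s)⁴ = (3.00)² × (2.00)⁴ = 144.0.
F_p/F_s = (L_p/L_s)/(d_p/d_s)² = 144.0 / (0.220)² = 2975.

2.98×10^3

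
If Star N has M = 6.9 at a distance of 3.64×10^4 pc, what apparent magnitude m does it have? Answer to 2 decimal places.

24.71

m = M + 5 log₁₀(d/10 pc) = 6.9 + 5 log₁₀(3.64×10^4/10)
  = 6.9 + 5 × 3.561 = 6.9 + 17.81 = 24.71.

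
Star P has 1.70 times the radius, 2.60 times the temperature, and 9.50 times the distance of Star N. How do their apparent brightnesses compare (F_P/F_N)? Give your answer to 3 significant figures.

L_P/L_N = (R_P/R_N)²(T_P/T_N)⁴ = (1.70)² × (2.60)⁴ = 132.1.
F_P/F_N = (L_P/L_N)/(d_P/d_N)² = 132.1 / (9.50)² = 1.463.

1.46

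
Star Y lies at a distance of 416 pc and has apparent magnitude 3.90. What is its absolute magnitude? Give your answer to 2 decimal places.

M = m − 5 log₁₀(d/10 pc) = 3.90 − 5 log₁₀(416/10)
  = 3.90 − 5 × 1.619 = 3.90 − 8.10 = -4.20.

-4.20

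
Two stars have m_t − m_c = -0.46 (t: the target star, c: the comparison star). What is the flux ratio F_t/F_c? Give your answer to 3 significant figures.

F_t/F_c = 10^(−(m_t − m_c)/2.5) = 10^(0.46/2.5) = 10^0.184 = 1.528.

1.53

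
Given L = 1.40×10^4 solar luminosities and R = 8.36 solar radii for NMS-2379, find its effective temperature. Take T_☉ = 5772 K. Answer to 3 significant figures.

2.17×10^4 K

T/T_☉ = (L/L_☉)^(1/4) / (R/R_☉)^(1/2)
T = 5772 × (1.40×10^4)^(1/4) / √(8.36) = 5772 × 10.88 / 2.891 = 2.171×10^4 K.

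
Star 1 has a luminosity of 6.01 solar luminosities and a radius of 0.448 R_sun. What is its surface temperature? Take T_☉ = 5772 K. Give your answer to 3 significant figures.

T/T_☉ = (L/L_☉)^(1/4) / (R/R_☉)^(1/2)
T = 5772 × (6.01)^(1/4) / √(0.448) = 5772 × 1.566 / 0.6693 = 1.350×10^4 K.

1.35×10^4 K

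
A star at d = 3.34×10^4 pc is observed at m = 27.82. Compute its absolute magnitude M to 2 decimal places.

M = m − 5 log₁₀(d/10 pc) = 27.82 − 5 log₁₀(3.34×10^4/10)
  = 27.82 − 5 × 3.524 = 27.82 − 17.62 = 10.20.

10.20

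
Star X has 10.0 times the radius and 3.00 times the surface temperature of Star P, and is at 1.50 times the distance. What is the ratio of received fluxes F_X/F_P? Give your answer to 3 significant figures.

3.60×10^3

L_X/L_P = (R_X/R_P)²(T_X/T_P)⁴ = (10.0)² × (3.00)⁴ = 8100.
F_X/F_P = (L_X/L_P)/(d_X/d_P)² = 8100 / (1.50)² = 3600.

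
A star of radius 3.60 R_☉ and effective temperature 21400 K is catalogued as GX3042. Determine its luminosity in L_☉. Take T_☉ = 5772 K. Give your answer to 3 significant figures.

2.45×10^3 L_☉

L/L_☉ = (R/R_☉)² (T/T_☉)⁴ = (3.60)² × (21400/5772)⁴
       = 12.96 × (3.708)⁴ = 12.96 × 189.0 = 2449.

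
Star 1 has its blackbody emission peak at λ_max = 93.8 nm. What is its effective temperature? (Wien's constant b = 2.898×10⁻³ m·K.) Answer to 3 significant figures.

3.09×10^4 K

T = b/λ_max = 2.898×10⁻³ / (93.8×10⁻⁹) = 3.090×10^4 K.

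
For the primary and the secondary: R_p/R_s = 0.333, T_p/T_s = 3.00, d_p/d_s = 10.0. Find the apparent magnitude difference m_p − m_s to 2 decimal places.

L_p/L_s = (0.333)²(3.00)⁴ = 8.982.
F_p/F_s = (L_p/L_s)/(d_p/d_s)² = 8.982/100.0 = 0.08982.
m_p − m_s = −2.5 log₁₀(0.08982) = 2.62.

2.62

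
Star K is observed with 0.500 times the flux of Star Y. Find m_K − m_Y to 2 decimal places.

m_K − m_Y = −2.5 log₁₀(F_K/F_Y) = −2.5 log₁₀(0.500) = −2.5 × (-0.301) = 0.753.

0.75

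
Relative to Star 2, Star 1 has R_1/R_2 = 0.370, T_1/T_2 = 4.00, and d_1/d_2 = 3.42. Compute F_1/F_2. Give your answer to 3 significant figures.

3.00

L_1/L_2 = (R_1/R_2)²(T_1/T_2)⁴ = (0.370)² × (4.00)⁴ = 35.05.
F_1/F_2 = (L_1/L_2)/(d_1/d_2)² = 35.05 / (3.42)² = 2.996.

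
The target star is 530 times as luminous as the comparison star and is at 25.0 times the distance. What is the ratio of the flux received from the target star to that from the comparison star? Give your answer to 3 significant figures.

0.848

F = L/(4πd²), so F_t/F_c = (L_t/L_c) / (d_t/d_c)²
= 530 / (25.0)² = 530 / 625.0 = 0.8480.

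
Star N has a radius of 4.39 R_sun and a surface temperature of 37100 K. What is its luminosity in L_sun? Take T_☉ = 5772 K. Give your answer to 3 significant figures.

L/L_☉ = (R/R_☉)² (T/T_☉)⁴ = (4.39)² × (37100/5772)⁴
       = 19.27 × (6.428)⁴ = 19.27 × 1707 = 3.289×10^4.

3.29×10^4 L_sun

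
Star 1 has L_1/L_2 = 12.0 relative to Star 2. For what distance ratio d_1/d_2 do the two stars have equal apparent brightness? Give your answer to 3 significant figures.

Equal flux requires L_1/d_1² = L_2/d_2², so d_1/d_2 = √(L_1/L_2)
= √(12.0) = 3.464.

3.46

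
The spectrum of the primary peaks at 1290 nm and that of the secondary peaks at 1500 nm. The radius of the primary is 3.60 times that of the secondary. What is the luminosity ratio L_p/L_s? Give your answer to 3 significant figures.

Wien's law gives T ∝ 1/λ_max, so T_p/T_s = λ_s/λ_p = 1500/1290 = 1.163.
Then L ∝ R²T⁴ gives L_p/L_s = (3.60)² × (1.163)⁴ = 12.96 × 1.828 = 23.69.

23.7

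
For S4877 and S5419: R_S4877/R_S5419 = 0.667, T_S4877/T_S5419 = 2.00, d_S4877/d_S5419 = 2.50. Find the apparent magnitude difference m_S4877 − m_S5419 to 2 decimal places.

L_S4877/L_S5419 = (0.667)²(2.00)⁴ = 7.118.
F_S4877/F_S5419 = (L_S4877/L_S5419)/(d_S4877/d_S5419)² = 7.118/6.250 = 1.139.
m_S4877 − m_S5419 = −2.5 log₁₀(1.139) = -0.14.

-0.14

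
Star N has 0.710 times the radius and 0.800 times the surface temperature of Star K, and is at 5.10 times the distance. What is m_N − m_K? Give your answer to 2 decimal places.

L_N/L_K = (0.710)²(0.800)⁴ = 0.2065.
F_N/F_K = (L_N/L_K)/(d_N/d_K)² = 0.2065/26.01 = 0.007938.
m_N − m_K = −2.5 log₁₀(0.007938) = 5.25.

5.25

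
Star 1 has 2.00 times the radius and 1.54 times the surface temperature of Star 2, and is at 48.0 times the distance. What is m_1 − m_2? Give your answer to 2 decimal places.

L_1/L_2 = (2.00)²(1.54)⁴ = 22.50.
F_1/F_2 = (L_1/L_2)/(d_1/d_2)² = 22.50/2304 = 0.009765.
m_1 − m_2 = −2.5 log₁₀(0.009765) = 5.03.

5.03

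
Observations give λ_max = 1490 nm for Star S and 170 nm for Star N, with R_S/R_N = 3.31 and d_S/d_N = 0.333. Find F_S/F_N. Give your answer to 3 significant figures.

Wien's law: T_S/T_N = λ_N/λ_S = 170/1490 = 0.1141.
L_S/L_N = (R_S/R_N)²(T_S/T_N)⁴ = (3.31)²(0.1141)⁴ = 0.001857.
F_S/F_N = (L_S/L_N)/(d_S/d_N)² = 0.001857/(0.333)² = 0.01674.

0.0167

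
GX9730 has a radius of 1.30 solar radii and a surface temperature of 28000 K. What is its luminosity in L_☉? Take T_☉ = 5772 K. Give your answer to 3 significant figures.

L/L_☉ = (R/R_☉)² (T/T_☉)⁴ = (1.30)² × (28000/5772)⁴
       = 1.690 × (4.851)⁴ = 1.690 × 553.8 = 935.9.

936 L_☉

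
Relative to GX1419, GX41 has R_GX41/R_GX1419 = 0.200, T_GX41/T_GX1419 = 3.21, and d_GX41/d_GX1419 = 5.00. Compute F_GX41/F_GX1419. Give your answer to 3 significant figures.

L_GX41/L_GX1419 = (R_GX41/R_GX1419)²(T_GX41/T_GX1419)⁴ = (0.200)² × (3.21)⁴ = 4.247.
F_GX41/F_GX1419 = (L_GX41/L_GX1419)/(d_GX41/d_GX1419)² = 4.247 / (5.00)² = 0.1699.

0.170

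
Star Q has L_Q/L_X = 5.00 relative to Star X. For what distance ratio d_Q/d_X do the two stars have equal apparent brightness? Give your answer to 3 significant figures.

Equal flux requires L_Q/d_Q² = L_X/d_X², so d_Q/d_X = √(L_Q/L_X)
= √(5.00) = 2.236.

2.24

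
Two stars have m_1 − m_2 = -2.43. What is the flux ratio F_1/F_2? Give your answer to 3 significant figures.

9.38

F_1/F_2 = 10^(−(m_1 − m_2)/2.5) = 10^(2.43/2.5) = 10^0.972 = 9.376.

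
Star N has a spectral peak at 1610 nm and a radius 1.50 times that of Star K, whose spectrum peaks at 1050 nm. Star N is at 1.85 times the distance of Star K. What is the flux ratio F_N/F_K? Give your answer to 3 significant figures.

0.119

Wien's law: T_N/T_K = λ_K/λ_N = 1050/1610 = 0.6522.
L_N/L_K = (R_N/R_K)²(T_N/T_K)⁴ = (1.50)²(0.6522)⁴ = 0.4070.
F_N/F_K = (L_N/L_K)/(d_N/d_K)² = 0.4070/(1.85)² = 0.1189.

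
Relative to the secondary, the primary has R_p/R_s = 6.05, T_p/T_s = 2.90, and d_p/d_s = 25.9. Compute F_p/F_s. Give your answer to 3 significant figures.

3.86

L_p/L_s = (R_p/R_s)²(T_p/T_s)⁴ = (6.05)² × (2.90)⁴ = 2589.
F_p/F_s = (L_p/L_s)/(d_p/d_s)² = 2589 / (25.9)² = 3.859.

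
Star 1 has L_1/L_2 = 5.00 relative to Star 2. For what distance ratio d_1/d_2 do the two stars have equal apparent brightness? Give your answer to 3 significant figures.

Equal flux requires L_1/d_1² = L_2/d_2², so d_1/d_2 = √(L_1/L_2)
= √(5.00) = 2.236.

2.24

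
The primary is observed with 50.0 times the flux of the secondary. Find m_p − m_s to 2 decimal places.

m_p − m_s = −2.5 log₁₀(F_p/F_s) = −2.5 log₁₀(50.0) = −2.5 × (1.699) = -4.247.

-4.25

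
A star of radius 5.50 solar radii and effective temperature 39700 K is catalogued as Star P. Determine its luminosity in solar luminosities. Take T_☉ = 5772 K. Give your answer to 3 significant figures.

6.77×10^4 solar luminosities

L/L_☉ = (R/R_☉)² (T/T_☉)⁴ = (5.50)² × (39700/5772)⁴
       = 30.25 × (6.878)⁴ = 30.25 × 2238 = 6.770×10^4.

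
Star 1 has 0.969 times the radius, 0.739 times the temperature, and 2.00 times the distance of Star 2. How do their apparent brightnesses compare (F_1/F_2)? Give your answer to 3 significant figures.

0.0700

L_1/L_2 = (R_1/R_2)²(T_1/T_2)⁴ = (0.969)² × (0.739)⁴ = 0.2800.
F_1/F_2 = (L_1/L_2)/(d_1/d_2)² = 0.2800 / (2.00)² = 0.07001.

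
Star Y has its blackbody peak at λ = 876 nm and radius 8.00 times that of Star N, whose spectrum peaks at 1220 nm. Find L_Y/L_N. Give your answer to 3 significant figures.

241

Wien's law gives T ∝ 1/λ_max, so T_Y/T_N = λ_N/λ_Y = 1220/876 = 1.393.
Then L ∝ R²T⁴ gives L_Y/L_N = (8.00)² × (1.393)⁴ = 64.00 × 3.762 = 240.8.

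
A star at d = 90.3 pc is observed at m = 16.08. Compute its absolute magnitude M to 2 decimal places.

11.30

M = m − 5 log₁₀(d/10 pc) = 16.08 − 5 log₁₀(90.3/10)
  = 16.08 − 5 × 0.956 = 16.08 − 4.78 = 11.30.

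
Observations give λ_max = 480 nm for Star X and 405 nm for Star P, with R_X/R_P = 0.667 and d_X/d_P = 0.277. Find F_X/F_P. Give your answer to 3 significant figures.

Wien's law: T_X/T_P = λ_P/λ_X = 405/480 = 0.8438.
L_X/L_P = (R_X/R_P)²(T_X/T_P)⁴ = (0.667)²(0.8438)⁴ = 0.2255.
F_X/F_P = (L_X/L_P)/(d_X/d_P)² = 0.2255/(0.277)² = 2.939.

2.94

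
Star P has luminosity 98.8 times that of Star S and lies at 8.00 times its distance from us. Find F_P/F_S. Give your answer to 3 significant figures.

1.54

F = L/(4πd²), so F_P/F_S = (L_P/L_S) / (d_P/d_S)²
= 98.8 / (8.00)² = 98.8 / 64.00 = 1.544.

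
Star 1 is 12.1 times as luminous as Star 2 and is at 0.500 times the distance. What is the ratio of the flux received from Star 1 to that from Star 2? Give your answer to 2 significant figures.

48

F = L/(4πd²), so F_1/F_2 = (L_1/L_2) / (d_1/d_2)²
= 12.1 / (0.500)² = 12.1 / 0.2500 = 48.40.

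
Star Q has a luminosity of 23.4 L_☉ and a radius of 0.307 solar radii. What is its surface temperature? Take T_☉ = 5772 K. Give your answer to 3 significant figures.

2.29×10^4 K

T/T_☉ = (L/L_☉)^(1/4) / (R/R_☉)^(1/2)
T = 5772 × (23.4)^(1/4) / √(0.307) = 5772 × 2.199 / 0.5541 = 2.291×10^4 K.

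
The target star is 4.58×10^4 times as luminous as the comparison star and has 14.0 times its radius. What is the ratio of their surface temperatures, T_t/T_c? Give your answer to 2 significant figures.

3.9

L ∝ R²T⁴ gives T ∝ (L/R²)^(1/4), so
T_t/T_c = (4.58×10^4 / 14.0²)^(1/4) = (233.7)^(1/4) = 3.910.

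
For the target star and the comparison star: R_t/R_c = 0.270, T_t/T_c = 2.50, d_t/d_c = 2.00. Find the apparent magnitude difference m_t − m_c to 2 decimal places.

L_t/L_c = (0.270)²(2.50)⁴ = 2.848.
F_t/F_c = (L_t/L_c)/(d_t/d_c)² = 2.848/4.000 = 0.7119.
m_t − m_c = −2.5 log₁₀(0.7119) = 0.37.

0.37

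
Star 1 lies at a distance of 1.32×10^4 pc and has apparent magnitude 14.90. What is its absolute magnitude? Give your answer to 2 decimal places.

-0.70

M = m − 5 log₁₀(d/10 pc) = 14.90 − 5 log₁₀(1.32×10^4/10)
  = 14.90 − 5 × 3.121 = 14.90 − 15.60 = -0.70.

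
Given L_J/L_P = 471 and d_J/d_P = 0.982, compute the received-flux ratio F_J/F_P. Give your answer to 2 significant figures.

F = L/(4πd²), so F_J/F_P = (L_J/L_P) / (d_J/d_P)²
= 471 / (0.982)² = 471 / 0.9643 = 488.4.

4.9×10^2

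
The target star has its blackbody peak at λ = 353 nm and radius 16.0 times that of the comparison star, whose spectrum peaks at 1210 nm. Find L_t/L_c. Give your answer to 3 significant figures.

Wien's law gives T ∝ 1/λ_max, so T_t/T_c = λ_c/λ_t = 1210/353 = 3.428.
Then L ∝ R²T⁴ gives L_t/L_c = (16.0)² × (3.428)⁴ = 256.0 × 138.1 = 3.534×10^4.

3.53×10^4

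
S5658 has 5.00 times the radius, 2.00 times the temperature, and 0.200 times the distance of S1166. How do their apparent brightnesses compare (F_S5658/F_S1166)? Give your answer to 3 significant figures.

L_S5658/L_S1166 = (R_S5658/R_S1166)²(T_S5658/T_S1166)⁴ = (5.00)² × (2.00)⁴ = 400.0.
F_S5658/F_S1166 = (L_S5658/L_S1166)/(d_S5658/d_S1166)² = 400.0 / (0.200)² = 1.000×10^4.

1.00×10^4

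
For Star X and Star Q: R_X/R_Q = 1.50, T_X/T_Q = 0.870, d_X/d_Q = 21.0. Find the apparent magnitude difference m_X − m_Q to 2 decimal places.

L_X/L_Q = (1.50)²(0.870)⁴ = 1.289.
F_X/F_Q = (L_X/L_Q)/(d_X/d_Q)² = 1.289/441.0 = 0.002923.
m_X − m_Q = −2.5 log₁₀(0.002923) = 6.34.

6.34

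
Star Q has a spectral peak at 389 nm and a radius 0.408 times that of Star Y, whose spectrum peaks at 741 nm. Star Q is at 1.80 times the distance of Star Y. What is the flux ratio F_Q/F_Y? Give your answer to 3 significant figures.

Wien's law: T_Q/T_Y = λ_Y/λ_Q = 741/389 = 1.905.
L_Q/L_Y = (R_Q/R_Y)²(T_Q/T_Y)⁴ = (0.408)²(1.905)⁴ = 2.192.
F_Q/F_Y = (L_Q/L_Y)/(d_Q/d_Y)² = 2.192/(1.80)² = 0.6765.

0.676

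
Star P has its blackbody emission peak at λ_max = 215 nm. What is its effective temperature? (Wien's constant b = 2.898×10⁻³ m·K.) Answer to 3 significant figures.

1.35×10^4 K

T = b/λ_max = 2.898×10⁻³ / (215×10⁻⁹) = 1.348×10^4 K.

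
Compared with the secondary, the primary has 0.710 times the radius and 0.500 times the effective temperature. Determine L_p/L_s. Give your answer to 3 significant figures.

0.0315

From the Stefan–Boltzmann law, L ∝ R²T⁴, so
L_p/L_s = (R_p/R_s)² (T_p/T_s)⁴ = (0.710)² × (0.500)⁴ = 0.5041 × 0.06250 = 0.03151.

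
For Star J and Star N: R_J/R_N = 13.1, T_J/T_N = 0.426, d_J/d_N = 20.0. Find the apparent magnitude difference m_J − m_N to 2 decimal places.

4.62

L_J/L_N = (13.1)²(0.426)⁴ = 5.652.
F_J/F_N = (L_J/L_N)/(d_J/d_N)² = 5.652/400.0 = 0.01413.
m_J − m_N = −2.5 log₁₀(0.01413) = 4.62.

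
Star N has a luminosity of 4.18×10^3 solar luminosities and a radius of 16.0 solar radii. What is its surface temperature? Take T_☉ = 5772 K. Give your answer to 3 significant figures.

T/T_☉ = (L/L_☉)^(1/4) / (R/R_☉)^(1/2)
T = 5772 × (4.18×10^3)^(1/4) / √(16.0) = 5772 × 8.041 / 4.000 = 1.160×10^4 K.

1.16×10^4 K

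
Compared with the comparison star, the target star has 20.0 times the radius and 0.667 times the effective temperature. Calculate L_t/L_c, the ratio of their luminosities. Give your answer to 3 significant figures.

From the Stefan–Boltzmann law, L ∝ R²T⁴, so
L_t/L_c = (R_t/R_c)² (T_t/T_c)⁴ = (20.0)² × (0.667)⁴ = 400.0 × 0.1979 = 79.17.

79.2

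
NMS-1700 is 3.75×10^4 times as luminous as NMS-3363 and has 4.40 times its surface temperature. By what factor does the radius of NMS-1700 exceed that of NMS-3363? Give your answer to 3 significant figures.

L ∝ R²T⁴ gives R ∝ √L / T², so
R_NMS-1700/R_NMS-3363 = √(3.75×10^4) / (4.40)² = 193.6 / 19.36 = 10.00.

10.0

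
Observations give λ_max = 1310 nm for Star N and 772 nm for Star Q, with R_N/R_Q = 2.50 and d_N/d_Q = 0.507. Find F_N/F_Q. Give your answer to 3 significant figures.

Wien's law: T_N/T_Q = λ_Q/λ_N = 772/1310 = 0.5893.
L_N/L_Q = (R_N/R_Q)²(T_N/T_Q)⁴ = (2.50)²(0.5893)⁴ = 0.7538.
F_N/F_Q = (L_N/L_Q)/(d_N/d_Q)² = 0.7538/(0.507)² = 2.933.

2.93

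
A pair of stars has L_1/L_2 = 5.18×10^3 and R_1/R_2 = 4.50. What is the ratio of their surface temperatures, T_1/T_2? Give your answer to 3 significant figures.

4.00

L ∝ R²T⁴ gives T ∝ (L/R²)^(1/4), so
T_1/T_2 = (5.18×10^3 / 4.50²)^(1/4) = (255.8)^(1/4) = 3.999.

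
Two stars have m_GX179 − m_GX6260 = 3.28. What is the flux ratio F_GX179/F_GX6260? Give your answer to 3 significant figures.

0.0488

F_GX179/F_GX6260 = 10^(−(m_GX179 − m_GX6260)/2.5) = 10^(-3.28/2.5) = 10^-1.312 = 0.04875.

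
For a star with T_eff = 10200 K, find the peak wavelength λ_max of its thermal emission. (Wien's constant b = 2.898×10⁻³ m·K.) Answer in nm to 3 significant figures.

λ_max = b/T = 2.898×10⁻³ / 10200 = 2.84×10^-7 m = 284.1 nm.

284 nm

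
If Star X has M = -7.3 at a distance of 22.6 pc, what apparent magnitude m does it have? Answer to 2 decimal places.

-5.53

m = M + 5 log₁₀(d/10 pc) = -7.3 + 5 log₁₀(22.6/10)
  = -7.3 + 5 × 0.354 = -7.3 + 1.77 = -5.53.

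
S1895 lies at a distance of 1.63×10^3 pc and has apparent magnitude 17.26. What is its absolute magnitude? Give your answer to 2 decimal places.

M = m − 5 log₁₀(d/10 pc) = 17.26 − 5 log₁₀(1.63×10^3/10)
  = 17.26 − 5 × 2.212 = 17.26 − 11.06 = 6.20.

6.20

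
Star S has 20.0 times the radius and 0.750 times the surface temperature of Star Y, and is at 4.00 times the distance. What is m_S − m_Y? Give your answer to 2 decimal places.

L_S/L_Y = (20.0)²(0.750)⁴ = 126.6.
F_S/F_Y = (L_S/L_Y)/(d_S/d_Y)² = 126.6/16.00 = 7.910.
m_S − m_Y = −2.5 log₁₀(7.910) = -2.25.

-2.25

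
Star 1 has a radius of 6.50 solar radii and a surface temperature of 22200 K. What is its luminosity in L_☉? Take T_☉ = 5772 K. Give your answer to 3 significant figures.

L/L_☉ = (R/R_☉)² (T/T_☉)⁴ = (6.50)² × (22200/5772)⁴
       = 42.25 × (3.846)⁴ = 42.25 × 218.8 = 9246.

9.25×10^3 L_☉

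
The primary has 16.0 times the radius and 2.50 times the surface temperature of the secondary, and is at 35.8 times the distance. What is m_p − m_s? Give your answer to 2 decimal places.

L_p/L_s = (16.0)²(2.50)⁴ = 1.000×10^4.
F_p/F_s = (L_p/L_s)/(d_p/d_s)² = 1.000×10^4/1282 = 7.803.
m_p − m_s = −2.5 log₁₀(7.803) = -2.23.

-2.23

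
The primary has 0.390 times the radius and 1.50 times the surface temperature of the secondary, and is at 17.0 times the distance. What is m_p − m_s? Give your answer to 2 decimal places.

6.44

L_p/L_s = (0.390)²(1.50)⁴ = 0.7700.
F_p/F_s = (L_p/L_s)/(d_p/d_s)² = 0.7700/289.0 = 0.002664.
m_p − m_s = −2.5 log₁₀(0.002664) = 6.44.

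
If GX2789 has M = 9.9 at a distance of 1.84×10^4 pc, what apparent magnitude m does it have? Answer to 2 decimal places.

m = M + 5 log₁₀(d/10 pc) = 9.9 + 5 log₁₀(1.84×10^4/10)
  = 9.9 + 5 × 3.265 = 9.9 + 16.32 = 26.22.

26.22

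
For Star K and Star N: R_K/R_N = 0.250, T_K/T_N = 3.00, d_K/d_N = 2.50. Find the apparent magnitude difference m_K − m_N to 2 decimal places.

L_K/L_N = (0.250)²(3.00)⁴ = 5.062.
F_K/F_N = (L_K/L_N)/(d_K/d_N)² = 5.062/6.250 = 0.8100.
m_K − m_N = −2.5 log₁₀(0.8100) = 0.23.

0.23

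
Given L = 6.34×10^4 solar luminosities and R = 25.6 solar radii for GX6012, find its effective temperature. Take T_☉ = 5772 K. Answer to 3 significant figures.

T/T_☉ = (L/L_☉)^(1/4) / (R/R_☉)^(1/2)
T = 5772 × (6.34×10^4)^(1/4) / √(25.6) = 5772 × 15.87 / 5.060 = 1.810×10^4 K.

1.81×10^4 K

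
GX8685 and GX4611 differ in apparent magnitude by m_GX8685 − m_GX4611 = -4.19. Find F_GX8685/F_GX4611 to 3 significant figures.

F_GX8685/F_GX4611 = 10^(−(m_GX8685 − m_GX4611)/2.5) = 10^(4.19/2.5) = 10^1.676 = 47.42.

47.4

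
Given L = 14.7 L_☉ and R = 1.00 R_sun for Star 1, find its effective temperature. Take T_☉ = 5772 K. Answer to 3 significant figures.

T/T_☉ = (L/L_☉)^(1/4) / (R/R_☉)^(1/2)
T = 5772 × (14.7)^(1/4) / √(1.00) = 5772 × 1.958 / 1.000 = 1.130×10^4 K.

1.13×10^4 K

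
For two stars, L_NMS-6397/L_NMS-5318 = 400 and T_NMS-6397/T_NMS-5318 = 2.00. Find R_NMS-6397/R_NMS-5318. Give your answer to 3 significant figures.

5.00

L ∝ R²T⁴ gives R ∝ √L / T², so
R_NMS-6397/R_NMS-5318 = √(400) / (2.00)² = 20.00 / 4.000 = 5.000.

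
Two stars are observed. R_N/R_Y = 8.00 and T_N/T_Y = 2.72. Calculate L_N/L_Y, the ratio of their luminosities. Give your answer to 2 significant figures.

3.5×10^3

From the Stefan–Boltzmann law, L ∝ R²T⁴, so
L_N/L_Y = (R_N/R_Y)² (T_N/T_Y)⁴ = (8.00)² × (2.72)⁴ = 64.00 × 54.74 = 3503.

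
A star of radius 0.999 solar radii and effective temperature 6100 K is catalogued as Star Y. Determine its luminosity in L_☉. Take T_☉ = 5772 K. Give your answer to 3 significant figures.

L/L_☉ = (R/R_☉)² (T/T_☉)⁴ = (0.999)² × (6100/5772)⁴
       = 0.9980 × (1.057)⁴ = 0.9980 × 1.247 = 1.245.

1.24 L_☉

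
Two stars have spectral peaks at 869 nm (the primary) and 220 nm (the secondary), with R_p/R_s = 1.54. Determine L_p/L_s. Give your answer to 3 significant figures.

Wien's law gives T ∝ 1/λ_max, so T_p/T_s = λ_s/λ_p = 220/869 = 0.2532.
Then L ∝ R²T⁴ gives L_p/L_s = (1.54)² × (0.2532)⁴ = 2.372 × 0.004108 = 0.009742.

0.00974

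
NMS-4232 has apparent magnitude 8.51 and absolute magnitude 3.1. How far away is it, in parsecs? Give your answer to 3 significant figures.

121 pc

m − M = 5 log₁₀(d/10 pc)
8.51 − (3.1) = 5.41 = 5 log₁₀(d/10)
d = 10 × 10^(5.41/5) = 10 × 10^1.082 = 120.8 pc.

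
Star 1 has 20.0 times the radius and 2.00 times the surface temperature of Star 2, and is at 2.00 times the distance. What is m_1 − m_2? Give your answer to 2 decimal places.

L_1/L_2 = (20.0)²(2.00)⁴ = 6400.
F_1/F_2 = (L_1/L_2)/(d_1/d_2)² = 6400/4.000 = 1600.
m_1 − m_2 = −2.5 log₁₀(1600) = -8.01.

-8.01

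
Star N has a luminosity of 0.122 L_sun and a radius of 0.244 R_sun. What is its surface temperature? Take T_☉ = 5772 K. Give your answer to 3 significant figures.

6.91×10^3 K

T/T_☉ = (L/L_☉)^(1/4) / (R/R_☉)^(1/2)
T = 5772 × (0.122)^(1/4) / √(0.244) = 5772 × 0.5910 / 0.4940 = 6906 K.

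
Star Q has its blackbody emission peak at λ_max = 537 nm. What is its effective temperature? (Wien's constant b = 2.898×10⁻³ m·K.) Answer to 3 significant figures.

T = b/λ_max = 2.898×10⁻³ / (537×10⁻⁹) = 5397 K.

5.40×10^3 K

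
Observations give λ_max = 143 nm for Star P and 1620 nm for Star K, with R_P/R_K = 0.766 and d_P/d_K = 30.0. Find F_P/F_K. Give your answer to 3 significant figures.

Wien's law: T_P/T_K = λ_K/λ_P = 1620/143 = 11.33.
L_P/L_K = (R_P/R_K)²(T_P/T_K)⁴ = (0.766)²(11.33)⁴ = 9664.
F_P/F_K = (L_P/L_K)/(d_P/d_K)² = 9664/(30.0)² = 10.74.

10.7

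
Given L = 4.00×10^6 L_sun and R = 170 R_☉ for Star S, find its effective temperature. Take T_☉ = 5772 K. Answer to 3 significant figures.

1.98×10^4 K

T/T_☉ = (L/L_☉)^(1/4) / (R/R_☉)^(1/2)
T = 5772 × (4.00×10^6)^(1/4) / √(170) = 5772 × 44.72 / 13.04 = 1.980×10^4 K.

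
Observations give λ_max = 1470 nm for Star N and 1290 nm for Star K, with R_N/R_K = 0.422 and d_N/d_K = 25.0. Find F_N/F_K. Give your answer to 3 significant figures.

Wien's law: T_N/T_K = λ_K/λ_N = 1290/1470 = 0.8776.
L_N/L_K = (R_N/R_K)²(T_N/T_K)⁴ = (0.422)²(0.8776)⁴ = 0.1056.
F_N/F_K = (L_N/L_K)/(d_N/d_K)² = 0.1056/(25.0)² = 1.690×10^-4.

1.69×10^-4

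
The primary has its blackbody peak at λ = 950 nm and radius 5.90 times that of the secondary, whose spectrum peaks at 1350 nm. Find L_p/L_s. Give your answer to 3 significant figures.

Wien's law gives T ∝ 1/λ_max, so T_p/T_s = λ_s/λ_p = 1350/950 = 1.421.
Then L ∝ R²T⁴ gives L_p/L_s = (5.90)² × (1.421)⁴ = 34.81 × 4.078 = 142.0.

142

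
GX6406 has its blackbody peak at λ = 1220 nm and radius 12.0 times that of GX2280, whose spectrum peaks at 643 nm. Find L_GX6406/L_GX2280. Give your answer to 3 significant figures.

Wien's law gives T ∝ 1/λ_max, so T_GX6406/T_GX2280 = λ_GX2280/λ_GX6406 = 643/1220 = 0.5270.
Then L ∝ R²T⁴ gives L_GX6406/L_GX2280 = (12.0)² × (0.5270)⁴ = 144.0 × 0.07716 = 11.11.

11.1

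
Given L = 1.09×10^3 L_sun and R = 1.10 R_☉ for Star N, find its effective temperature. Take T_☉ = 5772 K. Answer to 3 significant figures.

3.16×10^4 K

T/T_☉ = (L/L_☉)^(1/4) / (R/R_☉)^(1/2)
T = 5772 × (1.09×10^3)^(1/4) / √(1.10) = 5772 × 5.746 / 1.049 = 3.162×10^4 K.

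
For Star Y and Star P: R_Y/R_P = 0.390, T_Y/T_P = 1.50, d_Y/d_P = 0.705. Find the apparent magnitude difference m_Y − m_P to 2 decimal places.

-0.48

L_Y/L_P = (0.390)²(1.50)⁴ = 0.7700.
F_Y/F_P = (L_Y/L_P)/(d_Y/d_P)² = 0.7700/0.4970 = 1.549.
m_Y − m_P = −2.5 log₁₀(1.549) = -0.48.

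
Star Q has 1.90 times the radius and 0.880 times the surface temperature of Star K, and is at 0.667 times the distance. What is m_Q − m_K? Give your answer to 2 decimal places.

L_Q/L_K = (1.90)²(0.880)⁴ = 2.165.
F_Q/F_K = (L_Q/L_K)/(d_Q/d_K)² = 2.165/0.4449 = 4.866.
m_Q − m_K = −2.5 log₁₀(4.866) = -1.72.

-1.72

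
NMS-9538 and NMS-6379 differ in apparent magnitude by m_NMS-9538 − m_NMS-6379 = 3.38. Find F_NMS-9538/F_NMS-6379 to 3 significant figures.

F_NMS-9538/F_NMS-6379 = 10^(−(m_NMS-9538 − m_NMS-6379)/2.5) = 10^(-3.38/2.5) = 10^-1.352 = 0.04446.

0.0445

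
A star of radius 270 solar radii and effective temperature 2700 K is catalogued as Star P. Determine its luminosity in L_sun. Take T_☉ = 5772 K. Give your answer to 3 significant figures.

3.49×10^3 L_sun

L/L_☉ = (R/R_☉)² (T/T_☉)⁴ = (270)² × (2700/5772)⁴
       = 7.290×10^4 × (0.4678)⁴ = 7.290×10^4 × 0.04788 = 3490.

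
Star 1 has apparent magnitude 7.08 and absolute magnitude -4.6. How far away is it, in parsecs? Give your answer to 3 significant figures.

2.17×10^3 pc

m − M = 5 log₁₀(d/10 pc)
7.08 − (-4.6) = 11.68 = 5 log₁₀(d/10)
d = 10 × 10^(11.68/5) = 10 × 10^2.336 = 2168 pc.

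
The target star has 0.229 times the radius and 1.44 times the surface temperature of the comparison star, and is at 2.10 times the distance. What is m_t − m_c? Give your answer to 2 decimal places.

3.23

L_t/L_c = (0.229)²(1.44)⁴ = 0.2255.
F_t/F_c = (L_t/L_c)/(d_t/d_c)² = 0.2255/4.410 = 0.05113.
m_t − m_c = −2.5 log₁₀(0.05113) = 3.23.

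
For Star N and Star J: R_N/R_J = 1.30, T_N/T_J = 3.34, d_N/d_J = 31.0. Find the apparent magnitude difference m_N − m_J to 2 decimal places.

1.65

L_N/L_J = (1.30)²(3.34)⁴ = 210.3.
F_N/F_J = (L_N/L_J)/(d_N/d_J)² = 210.3/961.0 = 0.2189.
m_N − m_J = −2.5 log₁₀(0.2189) = 1.65.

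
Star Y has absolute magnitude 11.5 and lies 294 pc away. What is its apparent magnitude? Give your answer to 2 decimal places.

m = M + 5 log₁₀(d/10 pc) = 11.5 + 5 log₁₀(294/10)
  = 11.5 + 5 × 1.468 = 11.5 + 7.34 = 18.84.

18.84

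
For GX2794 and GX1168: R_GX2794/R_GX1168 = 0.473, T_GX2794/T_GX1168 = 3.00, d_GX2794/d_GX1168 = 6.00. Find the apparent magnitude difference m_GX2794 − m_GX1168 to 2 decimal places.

L_GX2794/L_GX1168 = (0.473)²(3.00)⁴ = 18.12.
F_GX2794/F_GX1168 = (L_GX2794/L_GX1168)/(d_GX2794/d_GX1168)² = 18.12/36.00 = 0.5034.
m_GX2794 − m_GX1168 = −2.5 log₁₀(0.5034) = 0.75.

0.75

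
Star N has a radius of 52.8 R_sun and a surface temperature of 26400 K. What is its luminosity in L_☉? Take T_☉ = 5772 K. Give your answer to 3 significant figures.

1.22×10^6 L_☉

L/L_☉ = (R/R_☉)² (T/T_☉)⁴ = (52.8)² × (26400/5772)⁴
       = 2788 × (4.574)⁴ = 2788 × 437.6 = 1.220×10^6.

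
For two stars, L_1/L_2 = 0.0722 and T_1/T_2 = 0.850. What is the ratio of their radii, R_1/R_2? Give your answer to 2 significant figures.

0.37

L ∝ R²T⁴ gives R ∝ √L / T², so
R_1/R_2 = √(0.0722) / (0.850)² = 0.2687 / 0.7225 = 0.3719.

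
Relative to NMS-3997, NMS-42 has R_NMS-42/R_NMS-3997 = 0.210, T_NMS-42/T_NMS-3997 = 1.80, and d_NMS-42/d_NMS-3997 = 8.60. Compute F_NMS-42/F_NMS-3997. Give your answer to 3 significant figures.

L_NMS-42/L_NMS-3997 = (R_NMS-42/R_NMS-3997)²(T_NMS-42/T_NMS-3997)⁴ = (0.210)² × (1.80)⁴ = 0.4629.
F_NMS-42/F_NMS-3997 = (L_NMS-42/L_NMS-3997)/(d_NMS-42/d_NMS-3997)² = 0.4629 / (8.60)² = 0.006259.

0.00626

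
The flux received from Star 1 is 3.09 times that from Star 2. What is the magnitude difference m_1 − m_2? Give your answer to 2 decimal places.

-1.22

m_1 − m_2 = −2.5 log₁₀(F_1/F_2) = −2.5 log₁₀(3.09) = −2.5 × (0.490) = -1.225.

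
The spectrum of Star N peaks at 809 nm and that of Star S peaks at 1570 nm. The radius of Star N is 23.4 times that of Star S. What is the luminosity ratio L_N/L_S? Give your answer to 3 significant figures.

7.77×10^3

Wien's law gives T ∝ 1/λ_max, so T_N/T_S = λ_S/λ_N = 1570/809 = 1.941.
Then L ∝ R²T⁴ gives L_N/L_S = (23.4)² × (1.941)⁴ = 547.6 × 14.18 = 7767.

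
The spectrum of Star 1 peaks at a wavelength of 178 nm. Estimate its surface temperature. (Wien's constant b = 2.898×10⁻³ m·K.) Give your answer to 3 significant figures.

T = b/λ_max = 2.898×10⁻³ / (178×10⁻⁹) = 1.628×10^4 K.

1.63×10^4 K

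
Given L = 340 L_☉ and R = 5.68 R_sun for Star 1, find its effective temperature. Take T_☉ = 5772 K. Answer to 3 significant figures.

T/T_☉ = (L/L_☉)^(1/4) / (R/R_☉)^(1/2)
T = 5772 × (340)^(1/4) / √(5.68) = 5772 × 4.294 / 2.383 = 1.040×10^4 K.

1.04×10^4 K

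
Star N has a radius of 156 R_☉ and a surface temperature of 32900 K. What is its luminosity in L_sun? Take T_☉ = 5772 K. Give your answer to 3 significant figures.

L/L_☉ = (R/R_☉)² (T/T_☉)⁴ = (156)² × (32900/5772)⁴
       = 2.434×10^4 × (5.700)⁴ = 2.434×10^4 × 1056 = 2.569×10^7.

2.57×10^7 L_sun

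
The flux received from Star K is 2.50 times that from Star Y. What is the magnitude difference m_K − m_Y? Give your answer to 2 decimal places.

-0.99

m_K − m_Y = −2.5 log₁₀(F_K/F_Y) = −2.5 log₁₀(2.50) = −2.5 × (0.398) = -0.995.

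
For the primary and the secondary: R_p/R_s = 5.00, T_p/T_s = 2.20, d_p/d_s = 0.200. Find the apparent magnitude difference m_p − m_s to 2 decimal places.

L_p/L_s = (5.00)²(2.20)⁴ = 585.6.
F_p/F_s = (L_p/L_s)/(d_p/d_s)² = 585.6/0.04000 = 1.464×10^4.
m_p − m_s = −2.5 log₁₀(1.464×10^4) = -10.41.

-10.41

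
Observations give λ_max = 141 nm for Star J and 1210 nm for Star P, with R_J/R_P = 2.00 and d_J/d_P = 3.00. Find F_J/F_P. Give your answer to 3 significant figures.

2.41×10^3

Wien's law: T_J/T_P = λ_P/λ_J = 1210/141 = 8.582.
L_J/L_P = (R_J/R_P)²(T_J/T_P)⁴ = (2.00)²(8.582)⁴ = 2.169×10^4.
F_J/F_P = (L_J/L_P)/(d_J/d_P)² = 2.169×10^4/(3.00)² = 2410.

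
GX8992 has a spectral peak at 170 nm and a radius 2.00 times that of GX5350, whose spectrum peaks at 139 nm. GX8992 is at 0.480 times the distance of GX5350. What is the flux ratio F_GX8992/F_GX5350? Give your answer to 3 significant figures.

Wien's law: T_GX8992/T_GX5350 = λ_GX5350/λ_GX8992 = 139/170 = 0.8176.
L_GX8992/L_GX5350 = (R_GX8992/R_GX5350)²(T_GX8992/T_GX5350)⁴ = (2.00)²(0.8176)⁴ = 1.788.
F_GX8992/F_GX5350 = (L_GX8992/L_GX5350)/(d_GX8992/d_GX5350)² = 1.788/(0.480)² = 7.760.

7.76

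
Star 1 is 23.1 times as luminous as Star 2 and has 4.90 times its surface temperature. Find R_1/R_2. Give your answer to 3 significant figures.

L ∝ R²T⁴ gives R ∝ √L / T², so
R_1/R_2 = √(23.1) / (4.90)² = 4.806 / 24.01 = 0.2002.

0.200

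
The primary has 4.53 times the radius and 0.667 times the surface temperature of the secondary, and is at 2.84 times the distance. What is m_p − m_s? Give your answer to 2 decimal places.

L_p/L_s = (4.53)²(0.667)⁴ = 4.062.
F_p/F_s = (L_p/L_s)/(d_p/d_s)² = 4.062/8.066 = 0.5036.
m_p − m_s = −2.5 log₁₀(0.5036) = 0.74.

0.74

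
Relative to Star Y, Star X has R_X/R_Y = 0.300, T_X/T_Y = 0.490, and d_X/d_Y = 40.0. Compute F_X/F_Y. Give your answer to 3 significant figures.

L_X/L_Y = (R_X/R_Y)²(T_X/T_Y)⁴ = (0.300)² × (0.490)⁴ = 0.005188.
F_X/F_Y = (L_X/L_Y)/(d_X/d_Y)² = 0.005188 / (40.0)² = 3.243×10^-6.

3.24×10^-6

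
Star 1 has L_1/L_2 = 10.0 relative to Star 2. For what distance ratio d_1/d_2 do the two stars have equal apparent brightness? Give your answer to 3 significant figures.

3.16

Equal flux requires L_1/d_1² = L_2/d_2², so d_1/d_2 = √(L_1/L_2)
= √(10.0) = 3.162.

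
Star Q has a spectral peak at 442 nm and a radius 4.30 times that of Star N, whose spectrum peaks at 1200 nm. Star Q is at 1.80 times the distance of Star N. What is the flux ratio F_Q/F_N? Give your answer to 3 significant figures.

Wien's law: T_Q/T_N = λ_N/λ_Q = 1200/442 = 2.715.
L_Q/L_N = (R_Q/R_N)²(T_Q/T_N)⁴ = (4.30)²(2.715)⁴ = 1005.
F_Q/F_N = (L_Q/L_N)/(d_Q/d_N)² = 1005/(1.80)² = 310.0.

310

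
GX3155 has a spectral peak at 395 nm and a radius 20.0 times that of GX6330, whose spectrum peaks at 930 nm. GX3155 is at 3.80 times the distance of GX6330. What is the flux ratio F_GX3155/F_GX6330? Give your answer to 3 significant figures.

Wien's law: T_GX3155/T_GX6330 = λ_GX6330/λ_GX3155 = 930/395 = 2.354.
L_GX3155/L_GX6330 = (R_GX3155/R_GX6330)²(T_GX3155/T_GX6330)⁴ = (20.0)²(2.354)⁴ = 1.229×10^4.
F_GX3155/F_GX6330 = (L_GX3155/L_GX6330)/(d_GX3155/d_GX6330)² = 1.229×10^4/(3.80)² = 851.2.

851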